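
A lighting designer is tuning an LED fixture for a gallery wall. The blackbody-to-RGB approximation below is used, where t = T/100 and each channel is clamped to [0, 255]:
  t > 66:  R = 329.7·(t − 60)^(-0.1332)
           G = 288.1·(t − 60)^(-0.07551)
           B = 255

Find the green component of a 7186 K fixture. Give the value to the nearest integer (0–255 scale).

t = 7186/100 = 71.86; the t > 66 branch applies.
G = 288.1·(71.86 − 60)^(-0.07551) = 288.1·11.86^(-0.07551) = 288.1·0.82965 = 239.023.
Rounded: 239.

239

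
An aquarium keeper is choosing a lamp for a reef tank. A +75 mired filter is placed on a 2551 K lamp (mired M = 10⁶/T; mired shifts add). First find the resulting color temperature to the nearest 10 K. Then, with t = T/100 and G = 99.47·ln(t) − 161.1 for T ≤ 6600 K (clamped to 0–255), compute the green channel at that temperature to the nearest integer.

M_in = 10⁶/2551 = 392.00; M_out = 392.00 + (+75) = 467.00.
T_out = 10⁶/467.00 = 2141.3 K → 2140 K; t = 21.4.
G = 99.47·ln 21.4 − 161.1 = 99.47·3.0634 − 161.1 = 143.615.
Rounded: 144.

144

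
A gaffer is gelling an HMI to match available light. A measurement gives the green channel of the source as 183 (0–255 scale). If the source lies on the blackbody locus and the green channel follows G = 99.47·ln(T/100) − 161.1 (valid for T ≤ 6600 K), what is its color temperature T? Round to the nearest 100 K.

3200 K

ln t = (183 + 161.1) / 99.47 = 3.4593.
t = e^3.4593 = 31.796.
T = 100·t = 3180 K → 3200 K to the nearest 100 K.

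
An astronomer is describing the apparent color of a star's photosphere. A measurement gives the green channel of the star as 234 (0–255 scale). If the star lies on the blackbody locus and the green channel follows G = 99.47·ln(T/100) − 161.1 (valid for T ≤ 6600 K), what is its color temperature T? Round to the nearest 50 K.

5300 K

ln t = (234 + 161.1) / 99.47 = 3.9721.
t = e^3.9721 = 53.093.
T = 100·t = 5309 K → 5300 K to the nearest 50 K.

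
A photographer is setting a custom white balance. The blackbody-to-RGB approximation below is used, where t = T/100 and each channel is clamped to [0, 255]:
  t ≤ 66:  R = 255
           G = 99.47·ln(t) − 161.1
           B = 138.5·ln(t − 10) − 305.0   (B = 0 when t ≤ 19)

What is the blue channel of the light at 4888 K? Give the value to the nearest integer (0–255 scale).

202

t = 4888/100 = 48.88; the t ≤ 66 branch applies.
B = 138.5·ln(48.88 − 10) − 305.0 = 138.5·ln 38.88 − 305.0 = 138.5·3.6605 − 305.0 = 201.976.
Rounded: 202.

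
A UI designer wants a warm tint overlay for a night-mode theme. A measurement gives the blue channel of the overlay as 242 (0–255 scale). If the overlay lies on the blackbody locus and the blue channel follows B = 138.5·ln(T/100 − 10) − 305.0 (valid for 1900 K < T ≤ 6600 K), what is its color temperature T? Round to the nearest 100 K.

6200 K

ln(t − 10) = (242 + 305.0) / 138.5 = 3.9495.
t − 10 = e^3.9495 = 51.907, so t = 61.907.
T = 100·t = 6191 K → 6200 K to the nearest 100 K.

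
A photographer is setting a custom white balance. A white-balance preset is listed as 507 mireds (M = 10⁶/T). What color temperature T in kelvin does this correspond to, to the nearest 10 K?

T = 10⁶ / 507 = 1972.39 K → 1970 K.

1970 K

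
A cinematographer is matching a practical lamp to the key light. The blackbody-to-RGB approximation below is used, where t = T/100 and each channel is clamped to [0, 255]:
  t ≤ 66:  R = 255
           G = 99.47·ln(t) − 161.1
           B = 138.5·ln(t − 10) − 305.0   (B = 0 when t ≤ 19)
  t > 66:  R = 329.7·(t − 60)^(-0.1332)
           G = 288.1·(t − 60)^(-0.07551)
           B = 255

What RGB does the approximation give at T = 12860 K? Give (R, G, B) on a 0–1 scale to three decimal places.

(0.736, 0.821, 1.000)

t = 12860/100 = 128.6; the t > 66 branch applies.
R = 329.7·(128.6 − 60)^(-0.1332) = 329.7·68.6^(-0.1332) = 329.7·0.56938 = 187.724.
G = 288.1·(128.6 − 60)^(-0.07551) = 288.1·68.6^(-0.07551) = 288.1·0.72667 = 209.355.
B = 255 by definition for t > 66.
Dividing each by 255: (0.7362, 0.8210, 1.0000) → (0.736, 0.821, 1.000).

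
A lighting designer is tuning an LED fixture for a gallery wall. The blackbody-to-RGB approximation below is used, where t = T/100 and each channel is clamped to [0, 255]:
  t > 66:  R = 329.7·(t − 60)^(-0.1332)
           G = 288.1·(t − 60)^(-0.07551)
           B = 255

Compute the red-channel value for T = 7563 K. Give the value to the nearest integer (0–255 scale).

229

t = 7563/100 = 75.63; the t > 66 branch applies.
R = 329.7·(75.63 − 60)^(-0.1332) = 329.7·15.63^(-0.1332) = 329.7·0.69337 = 228.604.
Rounded: 229.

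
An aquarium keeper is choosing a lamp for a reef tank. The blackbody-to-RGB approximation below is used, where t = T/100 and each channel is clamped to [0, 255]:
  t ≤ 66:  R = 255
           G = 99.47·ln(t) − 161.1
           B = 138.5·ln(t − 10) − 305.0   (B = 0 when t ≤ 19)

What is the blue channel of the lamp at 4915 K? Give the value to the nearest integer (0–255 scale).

203

t = 4915/100 = 49.15; the t ≤ 66 branch applies.
B = 138.5·ln(49.15 − 10) − 305.0 = 138.5·ln 39.15 − 305.0 = 138.5·3.6674 − 305.0 = 202.935.
Rounded: 203.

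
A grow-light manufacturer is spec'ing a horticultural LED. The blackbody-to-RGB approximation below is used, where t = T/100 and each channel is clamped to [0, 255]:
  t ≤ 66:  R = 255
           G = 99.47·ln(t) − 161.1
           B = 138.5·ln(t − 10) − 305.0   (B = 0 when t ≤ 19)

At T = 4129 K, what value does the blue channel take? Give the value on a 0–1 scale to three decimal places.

t = 4129/100 = 41.29; the t ≤ 66 branch applies.
B = 138.5·ln(41.29 − 10) − 305.0 = 138.5·ln 31.29 − 305.0 = 138.5·3.4433 − 305.0 = 171.897.
On a 0–1 scale: 171.897/255 = 0.6741 → 0.674.

0.674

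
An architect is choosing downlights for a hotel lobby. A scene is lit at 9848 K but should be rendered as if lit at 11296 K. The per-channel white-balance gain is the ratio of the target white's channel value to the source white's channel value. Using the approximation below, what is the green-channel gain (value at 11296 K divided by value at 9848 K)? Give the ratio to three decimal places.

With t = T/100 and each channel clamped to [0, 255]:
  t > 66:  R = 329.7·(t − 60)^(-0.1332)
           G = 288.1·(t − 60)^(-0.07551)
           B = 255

0.976

At 9848 K (t = 98.48):
  G = 288.1·(98.48 − 60)^(-0.07551) = 288.1·38.48^(-0.07551) = 288.1·0.75910 = 218.697.
At 11296 K (t = 112.96):
  G = 288.1·(112.96 − 60)^(-0.07551) = 288.1·52.96^(-0.07551) = 288.1·0.74101 = 213.485.
Gain = 213.485 / 218.697 = 0.9762 → 0.976.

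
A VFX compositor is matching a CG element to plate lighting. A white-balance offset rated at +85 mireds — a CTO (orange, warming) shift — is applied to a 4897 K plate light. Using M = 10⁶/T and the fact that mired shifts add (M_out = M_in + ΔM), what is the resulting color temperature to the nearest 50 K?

M_in = 10⁶/4897 = 204.21 mireds.
M_out = 204.21 + (+85) = 289.21 mireds.
T_out = 10⁶/289.21 = 3457.7 K → 3450 K.

3450 K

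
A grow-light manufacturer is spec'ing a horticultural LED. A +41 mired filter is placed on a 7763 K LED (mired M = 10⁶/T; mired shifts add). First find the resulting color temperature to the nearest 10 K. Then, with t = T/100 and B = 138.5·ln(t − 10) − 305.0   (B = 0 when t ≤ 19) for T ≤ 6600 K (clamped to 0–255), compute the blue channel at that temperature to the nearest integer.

M_in = 10⁶/7763 = 128.82; M_out = 128.82 + (+41) = 169.82.
T_out = 10⁶/169.82 = 5888.7 K → 5890 K; t = 58.9.
B = 138.5·ln(58.9 − 10) − 305.0 = 138.5·ln 48.9 − 305.0 = 138.5·3.8898 − 305.0 = 233.734.
Rounded: 234.

234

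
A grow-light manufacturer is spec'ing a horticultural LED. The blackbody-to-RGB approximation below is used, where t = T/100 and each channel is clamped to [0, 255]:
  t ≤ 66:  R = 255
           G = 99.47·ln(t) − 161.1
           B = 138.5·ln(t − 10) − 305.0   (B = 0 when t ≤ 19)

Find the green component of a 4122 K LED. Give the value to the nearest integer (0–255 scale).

209

t = 4122/100 = 41.22; the t ≤ 66 branch applies.
G = 99.47·ln 41.22 − 161.1 = 99.47·3.7189 − 161.1 = 208.821.
Rounded: 209.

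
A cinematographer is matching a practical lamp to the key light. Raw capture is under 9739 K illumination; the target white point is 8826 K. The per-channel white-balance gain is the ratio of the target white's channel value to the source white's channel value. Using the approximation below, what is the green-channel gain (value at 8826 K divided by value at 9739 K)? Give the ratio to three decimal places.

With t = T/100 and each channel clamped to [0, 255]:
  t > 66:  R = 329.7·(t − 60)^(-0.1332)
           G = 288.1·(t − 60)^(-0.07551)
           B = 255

At 9739 K (t = 97.39):
  G = 288.1·(97.39 − 60)^(-0.07551) = 288.1·37.39^(-0.07551) = 288.1·0.76075 = 219.172.
At 8826 K (t = 88.26):
  G = 288.1·(88.26 − 60)^(-0.07551) = 288.1·28.26^(-0.07551) = 288.1·0.77700 = 223.854.
Gain = 223.854 / 219.172 = 1.0214 → 1.021.

1.021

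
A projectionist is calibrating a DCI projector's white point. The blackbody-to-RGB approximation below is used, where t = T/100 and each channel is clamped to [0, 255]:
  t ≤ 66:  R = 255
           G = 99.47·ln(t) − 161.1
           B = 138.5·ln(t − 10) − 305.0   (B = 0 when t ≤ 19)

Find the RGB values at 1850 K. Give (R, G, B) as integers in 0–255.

t = 1850/100 = 18.5; the t ≤ 66 branch applies.
R = 255 by definition for t ≤ 66.
G = 99.47·ln 18.5 − 161.1 = 99.47·2.9178 − 161.1 = 129.131.
t = 18.5 ≤ 19, so B = 0.
Rounded: (255, 129, 0).

(255, 129, 0)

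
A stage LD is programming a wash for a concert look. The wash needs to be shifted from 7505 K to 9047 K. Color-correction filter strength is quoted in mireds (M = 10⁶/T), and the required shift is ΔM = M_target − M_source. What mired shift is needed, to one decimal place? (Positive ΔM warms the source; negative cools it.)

-22.7 mireds

M_source = 10⁶/7505 = 133.245; M_target = 10⁶/9047 = 110.534.
ΔM = 110.534 − 133.245 = -22.711 → -22.7 mireds, a cooling shift.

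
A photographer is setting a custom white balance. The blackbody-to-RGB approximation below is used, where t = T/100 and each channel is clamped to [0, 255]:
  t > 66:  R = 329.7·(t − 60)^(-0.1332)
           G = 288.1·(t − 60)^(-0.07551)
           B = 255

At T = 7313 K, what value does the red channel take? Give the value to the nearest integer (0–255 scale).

234

t = 7313/100 = 73.13; the t > 66 branch applies.
R = 329.7·(73.13 − 60)^(-0.1332) = 329.7·13.13^(-0.1332) = 329.7·0.70965 = 233.973.
Rounded: 234.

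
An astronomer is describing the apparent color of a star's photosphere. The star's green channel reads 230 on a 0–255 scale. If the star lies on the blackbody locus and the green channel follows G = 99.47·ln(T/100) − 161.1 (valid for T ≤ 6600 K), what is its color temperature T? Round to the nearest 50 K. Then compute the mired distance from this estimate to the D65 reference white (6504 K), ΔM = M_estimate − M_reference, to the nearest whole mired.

+42 mireds

ln t = (230 + 161.1) / 99.47 = 3.9318.
t = e^3.9318 = 51.001.
T = 100·t = 5100 K → 5100 K to the nearest 50 K.
M_estimate = 10⁶/5100 = 196.08; M_reference = 10⁶/6504 = 153.75.
ΔM = 196.08 − 153.75 = 42.33 → +42 mireds.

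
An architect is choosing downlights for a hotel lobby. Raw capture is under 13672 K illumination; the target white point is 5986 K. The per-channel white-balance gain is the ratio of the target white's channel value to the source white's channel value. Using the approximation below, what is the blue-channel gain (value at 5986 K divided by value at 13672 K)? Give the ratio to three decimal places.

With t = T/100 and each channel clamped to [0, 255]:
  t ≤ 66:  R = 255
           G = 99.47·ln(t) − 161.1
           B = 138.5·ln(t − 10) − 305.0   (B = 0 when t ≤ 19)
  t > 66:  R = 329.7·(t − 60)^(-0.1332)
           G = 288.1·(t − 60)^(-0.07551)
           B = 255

0.927

At 13672 K (t = 136.72):
  B = 255 by definition for t > 66.
At 5986 K (t = 59.86):
  B = 138.5·ln(59.86 − 10) − 305.0 = 138.5·ln 49.86 − 305.0 = 138.5·3.9092 − 305.0 = 236.427.
Gain = 236.427 / 255.000 = 0.9272 → 0.927.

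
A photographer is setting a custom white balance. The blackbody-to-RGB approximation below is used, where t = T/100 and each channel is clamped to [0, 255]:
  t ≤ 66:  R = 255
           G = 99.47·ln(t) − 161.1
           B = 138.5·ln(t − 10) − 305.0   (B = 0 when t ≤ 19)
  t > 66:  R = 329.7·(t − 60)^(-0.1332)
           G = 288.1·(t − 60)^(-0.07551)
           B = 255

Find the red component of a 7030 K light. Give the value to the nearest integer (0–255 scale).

242

t = 7030/100 = 70.3; the t > 66 branch applies.
R = 329.7·(70.3 − 60)^(-0.1332) = 329.7·10.3^(-0.1332) = 329.7·0.73298 = 241.662.
Rounded: 242.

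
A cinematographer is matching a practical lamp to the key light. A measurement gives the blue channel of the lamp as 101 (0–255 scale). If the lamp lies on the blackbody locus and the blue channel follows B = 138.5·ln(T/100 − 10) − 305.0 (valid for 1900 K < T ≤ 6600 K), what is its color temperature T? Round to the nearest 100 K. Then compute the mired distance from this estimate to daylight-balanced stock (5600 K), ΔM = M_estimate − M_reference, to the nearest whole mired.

ln(t − 10) = (101 + 305.0) / 138.5 = 2.9314.
t − 10 = e^2.9314 = 18.754, so t = 28.754.
T = 100·t = 2875 K → 2900 K to the nearest 100 K.
M_estimate = 10⁶/2900 = 344.83; M_reference = 10⁶/5600 = 178.57.
ΔM = 344.83 − 178.57 = 166.26 → +166 mireds.

+166 mireds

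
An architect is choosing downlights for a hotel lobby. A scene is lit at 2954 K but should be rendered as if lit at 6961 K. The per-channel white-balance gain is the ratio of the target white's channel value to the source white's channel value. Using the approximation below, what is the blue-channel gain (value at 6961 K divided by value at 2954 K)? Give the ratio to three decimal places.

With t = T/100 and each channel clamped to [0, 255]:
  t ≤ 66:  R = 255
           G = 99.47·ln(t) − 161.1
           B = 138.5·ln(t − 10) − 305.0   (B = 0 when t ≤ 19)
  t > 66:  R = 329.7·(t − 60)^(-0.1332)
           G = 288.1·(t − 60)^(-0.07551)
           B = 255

2.390

At 2954 K (t = 29.54):
  B = 138.5·ln(29.54 − 10) − 305.0 = 138.5·ln 19.54 − 305.0 = 138.5·2.9725 − 305.0 = 106.686.
At 6961 K (t = 69.61):
  B = 255 by definition for t > 66.
Gain = 255.000 / 106.686 = 2.3902 → 2.390.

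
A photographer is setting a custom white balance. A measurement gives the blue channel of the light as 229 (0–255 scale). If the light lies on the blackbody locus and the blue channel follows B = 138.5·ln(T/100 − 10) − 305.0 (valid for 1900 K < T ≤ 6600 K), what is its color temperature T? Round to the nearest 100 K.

ln(t − 10) = (229 + 305.0) / 138.5 = 3.8556.
t − 10 = e^3.8556 = 47.257, so t = 57.257.
T = 100·t = 5726 K → 5700 K to the nearest 100 K.

5700 K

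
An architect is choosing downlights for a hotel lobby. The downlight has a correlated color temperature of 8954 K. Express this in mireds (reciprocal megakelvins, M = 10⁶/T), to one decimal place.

M = 10⁶ / 8954 = 111.682 → 111.7 mireds.

111.7 mireds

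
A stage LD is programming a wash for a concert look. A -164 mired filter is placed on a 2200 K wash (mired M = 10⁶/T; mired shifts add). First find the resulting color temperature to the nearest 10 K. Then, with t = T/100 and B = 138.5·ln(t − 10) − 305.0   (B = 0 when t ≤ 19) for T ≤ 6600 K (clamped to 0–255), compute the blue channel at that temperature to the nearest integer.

137

M_in = 10⁶/2200 = 454.55; M_out = 454.55 + (-164) = 290.55.
T_out = 10⁶/290.55 = 3441.8 K → 3440 K; t = 34.4.
B = 138.5·ln(34.4 − 10) − 305.0 = 138.5·ln 24.4 − 305.0 = 138.5·3.1946 − 305.0 = 137.450.
Rounded: 137.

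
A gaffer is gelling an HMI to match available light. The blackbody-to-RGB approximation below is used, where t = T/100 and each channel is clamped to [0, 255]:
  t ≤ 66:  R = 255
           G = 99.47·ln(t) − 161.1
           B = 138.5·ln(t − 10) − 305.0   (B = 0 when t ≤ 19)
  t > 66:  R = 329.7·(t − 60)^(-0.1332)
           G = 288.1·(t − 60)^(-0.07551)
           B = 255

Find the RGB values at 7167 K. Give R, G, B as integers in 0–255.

t = 7167/100 = 71.67; the t > 66 branch applies.
R = 329.7·(71.67 − 60)^(-0.1332) = 329.7·11.67^(-0.1332) = 329.7·0.72089 = 237.676.
G = 288.1·(71.67 − 60)^(-0.07551) = 288.1·11.67^(-0.07551) = 288.1·0.83066 = 239.314.
B = 255 by definition for t > 66.
Rounded: (238, 239, 255).

R=238, G=239, B=255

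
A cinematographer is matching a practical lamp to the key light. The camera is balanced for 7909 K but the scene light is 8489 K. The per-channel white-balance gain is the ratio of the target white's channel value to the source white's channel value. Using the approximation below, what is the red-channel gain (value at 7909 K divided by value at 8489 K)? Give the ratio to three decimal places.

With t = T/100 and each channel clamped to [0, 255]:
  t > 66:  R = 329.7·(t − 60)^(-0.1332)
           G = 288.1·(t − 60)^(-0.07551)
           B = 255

At 8489 K (t = 84.89):
  R = 329.7·(84.89 − 60)^(-0.1332) = 329.7·24.89^(-0.1332) = 329.7·0.65170 = 214.866.
At 7909 K (t = 79.09):
  R = 329.7·(79.09 − 60)^(-0.1332) = 329.7·19.09^(-0.1332) = 329.7·0.67514 = 222.595.
Gain = 222.595 / 214.866 = 1.0360 → 1.036.

1.036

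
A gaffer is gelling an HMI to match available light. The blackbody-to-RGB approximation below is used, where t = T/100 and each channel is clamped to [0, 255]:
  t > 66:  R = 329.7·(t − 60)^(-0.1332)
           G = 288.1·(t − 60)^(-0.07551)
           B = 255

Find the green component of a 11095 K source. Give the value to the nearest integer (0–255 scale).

t = 11095/100 = 110.95; the t > 66 branch applies.
G = 288.1·(110.95 − 60)^(-0.07551) = 288.1·50.95^(-0.07551) = 288.1·0.74318 = 214.110.
Rounded: 214.

214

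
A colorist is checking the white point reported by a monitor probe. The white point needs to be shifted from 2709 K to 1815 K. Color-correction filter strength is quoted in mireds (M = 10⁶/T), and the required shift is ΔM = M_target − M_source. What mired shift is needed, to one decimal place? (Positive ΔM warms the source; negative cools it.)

+181.8 mireds

M_source = 10⁶/2709 = 369.140; M_target = 10⁶/1815 = 550.964.
ΔM = 550.964 − 369.140 = 181.824 → +181.8 mireds, a warming shift.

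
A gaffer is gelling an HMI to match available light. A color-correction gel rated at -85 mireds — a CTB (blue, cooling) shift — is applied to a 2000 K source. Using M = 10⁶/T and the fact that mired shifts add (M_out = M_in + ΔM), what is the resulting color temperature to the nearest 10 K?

M_in = 10⁶/2000 = 500.00 mireds.
M_out = 500.00 + (-85) = 415.00 mireds.
T_out = 10⁶/415.00 = 2409.6 K → 2410 K.

2410 K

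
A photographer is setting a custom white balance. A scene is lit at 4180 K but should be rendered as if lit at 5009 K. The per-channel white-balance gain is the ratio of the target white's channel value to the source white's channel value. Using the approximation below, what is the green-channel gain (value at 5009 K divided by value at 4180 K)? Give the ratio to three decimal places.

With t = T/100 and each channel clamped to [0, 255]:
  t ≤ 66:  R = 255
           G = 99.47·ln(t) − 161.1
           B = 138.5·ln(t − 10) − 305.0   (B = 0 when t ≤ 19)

At 4180 K (t = 41.8):
  G = 99.47·ln 41.8 − 161.1 = 99.47·3.7329 − 161.1 = 210.211.
At 5009 K (t = 50.09):
  G = 99.47·ln 50.09 − 161.1 = 99.47·3.9138 − 161.1 = 228.208.
Gain = 228.208 / 210.211 = 1.0856 → 1.086.

1.086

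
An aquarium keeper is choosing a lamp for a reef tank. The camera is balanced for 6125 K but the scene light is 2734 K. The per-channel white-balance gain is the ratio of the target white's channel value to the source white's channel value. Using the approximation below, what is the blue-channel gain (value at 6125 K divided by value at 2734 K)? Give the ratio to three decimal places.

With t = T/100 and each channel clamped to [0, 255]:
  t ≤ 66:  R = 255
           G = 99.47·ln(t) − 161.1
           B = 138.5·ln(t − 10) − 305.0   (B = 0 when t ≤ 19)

At 2734 K (t = 27.34):
  B = 138.5·ln(27.34 − 10) − 305.0 = 138.5·ln 17.34 − 305.0 = 138.5·2.8530 − 305.0 = 90.143.
At 6125 K (t = 61.25):
  B = 138.5·ln(61.25 − 10) − 305.0 = 138.5·ln 51.25 − 305.0 = 138.5·3.9367 − 305.0 = 240.235.
Gain = 240.235 / 90.143 = 2.6651 → 2.665.

2.665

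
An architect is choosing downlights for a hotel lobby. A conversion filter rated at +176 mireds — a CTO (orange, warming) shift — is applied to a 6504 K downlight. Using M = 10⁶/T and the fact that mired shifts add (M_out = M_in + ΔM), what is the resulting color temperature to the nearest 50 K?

3050 K

M_in = 10⁶/6504 = 153.75 mireds.
M_out = 153.75 + (+176) = 329.75 mireds.
T_out = 10⁶/329.75 = 3032.6 K → 3050 K.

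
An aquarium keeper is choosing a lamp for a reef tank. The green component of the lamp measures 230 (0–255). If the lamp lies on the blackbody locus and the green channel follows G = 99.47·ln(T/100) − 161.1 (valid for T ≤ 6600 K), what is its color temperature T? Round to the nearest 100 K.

5100 K

ln t = (230 + 161.1) / 99.47 = 3.9318.
t = e^3.9318 = 51.001.
T = 100·t = 5100 K → 5100 K to the nearest 100 K.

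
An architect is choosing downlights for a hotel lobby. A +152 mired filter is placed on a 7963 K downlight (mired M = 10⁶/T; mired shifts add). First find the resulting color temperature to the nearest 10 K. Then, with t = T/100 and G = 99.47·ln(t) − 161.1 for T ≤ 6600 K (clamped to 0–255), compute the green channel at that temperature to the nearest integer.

195

M_in = 10⁶/7963 = 125.58; M_out = 125.58 + (+152) = 277.58.
T_out = 10⁶/277.58 = 3602.6 K → 3600 K; t = 36.
G = 99.47·ln 36 − 161.1 = 99.47·3.5835 − 161.1 = 195.353.
Rounded: 195.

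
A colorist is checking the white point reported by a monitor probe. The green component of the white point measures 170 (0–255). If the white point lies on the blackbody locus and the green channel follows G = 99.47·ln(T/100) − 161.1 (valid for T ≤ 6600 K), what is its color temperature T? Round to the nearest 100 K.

2800 K

ln t = (170 + 161.1) / 99.47 = 3.3286.
t = e^3.3286 = 27.900.
T = 100·t = 2790 K → 2800 K to the nearest 100 K.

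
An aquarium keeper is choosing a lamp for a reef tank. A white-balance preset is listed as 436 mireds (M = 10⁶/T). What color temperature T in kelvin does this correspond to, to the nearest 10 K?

2290 K

T = 10⁶ / 436 = 2293.58 K → 2290 K.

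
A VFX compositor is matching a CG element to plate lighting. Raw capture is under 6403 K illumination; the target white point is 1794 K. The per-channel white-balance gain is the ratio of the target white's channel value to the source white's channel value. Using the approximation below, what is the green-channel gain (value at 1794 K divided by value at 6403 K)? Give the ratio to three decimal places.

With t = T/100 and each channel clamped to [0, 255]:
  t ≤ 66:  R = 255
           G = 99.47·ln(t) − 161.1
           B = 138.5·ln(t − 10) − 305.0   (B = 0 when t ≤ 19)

0.499

At 6403 K (t = 64.03):
  G = 99.47·ln 64.03 − 161.1 = 99.47·4.1594 − 161.1 = 252.631.
At 1794 K (t = 17.94):
  G = 99.47·ln 17.94 − 161.1 = 99.47·2.8870 − 161.1 = 126.073.
Gain = 126.073 / 252.631 = 0.4990 → 0.499.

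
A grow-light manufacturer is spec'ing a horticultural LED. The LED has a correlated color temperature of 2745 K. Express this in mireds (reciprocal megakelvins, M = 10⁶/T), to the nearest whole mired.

364 mireds

M = 10⁶ / 2745 = 364.299 → 364 mireds.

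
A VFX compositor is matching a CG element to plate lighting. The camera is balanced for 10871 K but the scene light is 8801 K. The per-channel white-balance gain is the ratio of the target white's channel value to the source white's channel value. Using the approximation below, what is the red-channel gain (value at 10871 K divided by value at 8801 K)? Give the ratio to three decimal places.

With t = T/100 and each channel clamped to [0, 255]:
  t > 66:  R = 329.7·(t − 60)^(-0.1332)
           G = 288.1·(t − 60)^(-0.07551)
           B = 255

0.929

At 8801 K (t = 88.01):
  R = 329.7·(88.01 − 60)^(-0.1332) = 329.7·28.01^(-0.1332) = 329.7·0.64153 = 211.513.
At 10871 K (t = 108.71):
  R = 329.7·(108.71 − 60)^(-0.1332) = 329.7·48.71^(-0.1332) = 329.7·0.59595 = 196.484.
Gain = 196.484 / 211.513 = 0.9289 → 0.929.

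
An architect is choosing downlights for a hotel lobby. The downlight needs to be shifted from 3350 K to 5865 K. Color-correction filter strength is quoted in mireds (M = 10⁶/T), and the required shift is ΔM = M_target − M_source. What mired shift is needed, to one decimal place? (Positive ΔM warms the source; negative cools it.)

-128.0 mireds

M_source = 10⁶/3350 = 298.507; M_target = 10⁶/5865 = 170.503.
ΔM = 170.503 − 298.507 = -128.004 → -128.0 mireds, a cooling shift.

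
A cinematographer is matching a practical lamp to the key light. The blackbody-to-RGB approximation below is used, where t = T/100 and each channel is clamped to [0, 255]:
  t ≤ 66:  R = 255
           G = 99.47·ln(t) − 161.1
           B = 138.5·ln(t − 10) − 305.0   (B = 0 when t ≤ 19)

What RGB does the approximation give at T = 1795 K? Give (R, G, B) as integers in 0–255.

t = 1795/100 = 17.95; the t ≤ 66 branch applies.
R = 255 by definition for t ≤ 66.
G = 99.47·ln 17.95 − 161.1 = 99.47·2.8876 − 161.1 = 126.129.
t = 17.95 ≤ 19, so B = 0.
Rounded: (255, 126, 0).

(255, 126, 0)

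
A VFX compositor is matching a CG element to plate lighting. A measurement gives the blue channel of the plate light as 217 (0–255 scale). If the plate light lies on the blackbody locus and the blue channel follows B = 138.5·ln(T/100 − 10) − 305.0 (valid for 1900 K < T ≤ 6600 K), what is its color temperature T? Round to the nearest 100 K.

ln(t − 10) = (217 + 305.0) / 138.5 = 3.7690.
t − 10 = e^3.7690 = 43.335, so t = 53.335.
T = 100·t = 5333 K → 5300 K to the nearest 100 K.

5300 K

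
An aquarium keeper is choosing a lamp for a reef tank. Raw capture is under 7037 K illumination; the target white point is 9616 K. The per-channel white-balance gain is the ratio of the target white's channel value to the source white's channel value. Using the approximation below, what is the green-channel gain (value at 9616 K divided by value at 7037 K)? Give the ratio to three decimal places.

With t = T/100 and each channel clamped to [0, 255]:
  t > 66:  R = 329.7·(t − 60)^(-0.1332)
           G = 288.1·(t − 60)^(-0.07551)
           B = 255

0.910

At 7037 K (t = 70.37):
  G = 288.1·(70.37 − 60)^(-0.07551) = 288.1·10.37^(-0.07551) = 288.1·0.83811 = 241.458.
At 9616 K (t = 96.16):
  G = 288.1·(96.16 − 60)^(-0.07551) = 288.1·36.16^(-0.07551) = 288.1·0.76267 = 219.726.
Gain = 219.726 / 241.458 = 0.9100 → 0.910.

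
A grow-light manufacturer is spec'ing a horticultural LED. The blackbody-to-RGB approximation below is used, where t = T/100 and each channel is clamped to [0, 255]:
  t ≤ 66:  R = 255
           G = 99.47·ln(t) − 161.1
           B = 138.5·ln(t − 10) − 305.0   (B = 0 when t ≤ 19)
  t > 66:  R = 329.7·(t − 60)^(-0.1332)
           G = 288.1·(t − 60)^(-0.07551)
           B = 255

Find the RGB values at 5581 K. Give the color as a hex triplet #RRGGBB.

#FFEFE1

t = 5581/100 = 55.81; the t ≤ 66 branch applies.
R = 255 by definition for t ≤ 66.
G = 99.47·ln 55.81 − 161.1 = 99.47·4.0220 − 161.1 = 238.964.
B = 138.5·ln(55.81 − 10) − 305.0 = 138.5·ln 45.81 − 305.0 = 138.5·3.8245 − 305.0 = 224.694.
Rounded: (255, 239, 225).
In hex: #FFEFE1.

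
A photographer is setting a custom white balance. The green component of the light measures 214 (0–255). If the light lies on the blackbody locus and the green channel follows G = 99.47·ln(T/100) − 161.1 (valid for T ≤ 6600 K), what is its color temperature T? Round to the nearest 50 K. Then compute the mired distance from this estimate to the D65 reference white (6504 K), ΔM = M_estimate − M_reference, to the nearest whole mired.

+76 mireds

ln t = (214 + 161.1) / 99.47 = 3.7710.
t = e^3.7710 = 43.423.
T = 100·t = 4342 K → 4350 K to the nearest 50 K.
M_estimate = 10⁶/4350 = 229.89; M_reference = 10⁶/6504 = 153.75.
ΔM = 229.89 − 153.75 = 76.13 → +76 mireds.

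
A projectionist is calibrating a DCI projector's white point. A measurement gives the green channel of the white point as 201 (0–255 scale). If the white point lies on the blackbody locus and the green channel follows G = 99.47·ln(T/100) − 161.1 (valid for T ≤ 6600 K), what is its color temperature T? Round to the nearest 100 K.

ln t = (201 + 161.1) / 99.47 = 3.6403.
t = e^3.6403 = 38.103.
T = 100·t = 3810 K → 3800 K to the nearest 100 K.

3800 K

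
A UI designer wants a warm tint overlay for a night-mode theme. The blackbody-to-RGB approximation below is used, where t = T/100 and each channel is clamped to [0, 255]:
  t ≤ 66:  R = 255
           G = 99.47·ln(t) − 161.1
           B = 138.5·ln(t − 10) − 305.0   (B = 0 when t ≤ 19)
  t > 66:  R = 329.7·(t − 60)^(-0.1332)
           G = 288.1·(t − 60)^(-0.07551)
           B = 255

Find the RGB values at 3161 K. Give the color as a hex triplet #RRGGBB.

t = 3161/100 = 31.61; the t ≤ 66 branch applies.
R = 255 by definition for t ≤ 66.
G = 99.47·ln 31.61 − 161.1 = 99.47·3.4535 − 161.1 = 182.417.
B = 138.5·ln(31.61 − 10) − 305.0 = 138.5·ln 21.61 − 305.0 = 138.5·3.0732 − 305.0 = 120.632.
Rounded: (255, 182, 121).
In hex: #FFB679.

#FFB679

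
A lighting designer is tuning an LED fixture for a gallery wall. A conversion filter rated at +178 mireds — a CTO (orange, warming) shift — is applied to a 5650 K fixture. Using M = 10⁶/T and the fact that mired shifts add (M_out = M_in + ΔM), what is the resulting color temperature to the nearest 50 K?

M_in = 10⁶/5650 = 176.99 mireds.
M_out = 176.99 + (+178) = 354.99 mireds.
T_out = 10⁶/354.99 = 2817.0 K → 2800 K.

2800 K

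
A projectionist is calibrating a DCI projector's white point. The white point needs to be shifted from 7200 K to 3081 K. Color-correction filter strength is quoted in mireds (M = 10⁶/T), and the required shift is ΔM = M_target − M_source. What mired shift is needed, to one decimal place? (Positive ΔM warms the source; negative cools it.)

M_source = 10⁶/7200 = 138.889; M_target = 10⁶/3081 = 324.570.
ΔM = 324.570 − 138.889 = 185.681 → +185.7 mireds, a warming shift.

+185.7 mireds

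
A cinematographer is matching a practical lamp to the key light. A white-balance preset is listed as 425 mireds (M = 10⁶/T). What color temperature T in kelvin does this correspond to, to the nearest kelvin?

T = 10⁶ / 425 = 2352.94 K → 2353 K.

2353 K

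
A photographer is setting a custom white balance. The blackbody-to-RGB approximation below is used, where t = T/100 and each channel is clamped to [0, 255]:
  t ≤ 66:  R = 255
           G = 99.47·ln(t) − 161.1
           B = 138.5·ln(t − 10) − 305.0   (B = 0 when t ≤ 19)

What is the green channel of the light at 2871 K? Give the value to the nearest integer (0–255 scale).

t = 2871/100 = 28.71; the t ≤ 66 branch applies.
G = 99.47·ln 28.71 − 161.1 = 99.47·3.3572 − 161.1 = 172.845.
Rounded: 173.

173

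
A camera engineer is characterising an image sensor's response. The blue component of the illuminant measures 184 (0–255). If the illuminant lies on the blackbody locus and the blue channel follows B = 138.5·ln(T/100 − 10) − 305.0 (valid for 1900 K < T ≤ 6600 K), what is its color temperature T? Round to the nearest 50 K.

ln(t − 10) = (184 + 305.0) / 138.5 = 3.5307.
t − 10 = e^3.5307 = 34.147, so t = 44.147.
T = 100·t = 4415 K → 4400 K to the nearest 50 K.

4400 K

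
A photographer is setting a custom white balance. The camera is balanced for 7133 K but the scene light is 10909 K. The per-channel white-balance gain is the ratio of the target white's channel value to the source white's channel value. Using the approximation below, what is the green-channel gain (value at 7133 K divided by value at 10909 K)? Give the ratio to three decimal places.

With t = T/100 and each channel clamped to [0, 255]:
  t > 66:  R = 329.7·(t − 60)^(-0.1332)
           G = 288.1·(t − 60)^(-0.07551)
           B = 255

1.117

At 10909 K (t = 109.09):
  G = 288.1·(109.09 − 60)^(-0.07551) = 288.1·49.09^(-0.07551) = 288.1·0.74527 = 214.712.
At 7133 K (t = 71.33):
  G = 288.1·(71.33 − 60)^(-0.07551) = 288.1·11.33^(-0.07551) = 288.1·0.83252 = 239.849.
Gain = 239.849 / 214.712 = 1.1171 → 1.117.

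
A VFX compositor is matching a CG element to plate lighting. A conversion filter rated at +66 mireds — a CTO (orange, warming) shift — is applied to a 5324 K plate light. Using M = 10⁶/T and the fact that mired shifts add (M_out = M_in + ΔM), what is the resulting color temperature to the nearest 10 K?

M_in = 10⁶/5324 = 187.83 mireds.
M_out = 187.83 + (+66) = 253.83 mireds.
T_out = 10⁶/253.83 = 3939.7 K → 3940 K.

3940 K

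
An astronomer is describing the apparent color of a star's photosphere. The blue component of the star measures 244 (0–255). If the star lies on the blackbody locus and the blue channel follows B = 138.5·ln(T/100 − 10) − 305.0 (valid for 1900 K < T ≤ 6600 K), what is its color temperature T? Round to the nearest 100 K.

ln(t − 10) = (244 + 305.0) / 138.5 = 3.9639.
t − 10 = e^3.9639 = 52.662, so t = 62.662.
T = 100·t = 6266 K → 6300 K to the nearest 100 K.

6300 K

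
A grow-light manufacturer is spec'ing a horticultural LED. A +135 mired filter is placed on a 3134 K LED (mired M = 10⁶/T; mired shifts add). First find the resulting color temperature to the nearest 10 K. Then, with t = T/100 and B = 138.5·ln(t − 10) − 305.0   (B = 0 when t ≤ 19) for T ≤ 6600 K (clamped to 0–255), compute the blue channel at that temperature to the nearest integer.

39

M_in = 10⁶/3134 = 319.08; M_out = 319.08 + (+135) = 454.08.
T_out = 10⁶/454.08 = 2202.3 K → 2200 K; t = 22.
B = 138.5·ln(22 − 10) − 305.0 = 138.5·ln 12 − 305.0 = 138.5·2.4849 − 305.0 = 39.160.
Rounded: 39.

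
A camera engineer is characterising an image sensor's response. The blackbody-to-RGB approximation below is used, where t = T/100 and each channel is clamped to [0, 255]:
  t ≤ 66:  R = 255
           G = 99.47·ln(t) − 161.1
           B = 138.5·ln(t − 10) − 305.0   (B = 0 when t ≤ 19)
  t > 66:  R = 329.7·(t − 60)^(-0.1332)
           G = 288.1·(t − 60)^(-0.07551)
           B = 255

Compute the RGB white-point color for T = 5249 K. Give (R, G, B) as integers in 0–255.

(255, 233, 214)

t = 5249/100 = 52.49; the t ≤ 66 branch applies.
R = 255 by definition for t ≤ 66.
G = 99.47·ln 52.49 − 161.1 = 99.47·3.9606 − 161.1 = 232.863.
B = 138.5·ln(52.49 − 10) − 305.0 = 138.5·ln 42.49 − 305.0 = 138.5·3.7493 − 305.0 = 214.274.
Rounded: (255, 233, 214).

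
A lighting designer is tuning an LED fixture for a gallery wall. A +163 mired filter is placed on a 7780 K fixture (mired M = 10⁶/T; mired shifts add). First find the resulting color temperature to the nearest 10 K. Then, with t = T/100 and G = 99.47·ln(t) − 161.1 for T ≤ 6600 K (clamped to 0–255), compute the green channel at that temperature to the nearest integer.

191

M_in = 10⁶/7780 = 128.53; M_out = 128.53 + (+163) = 291.53.
T_out = 10⁶/291.53 = 3430.1 K → 3430 K; t = 34.3.
G = 99.47·ln 34.3 − 161.1 = 99.47·3.5351 − 161.1 = 190.541.
Rounded: 191.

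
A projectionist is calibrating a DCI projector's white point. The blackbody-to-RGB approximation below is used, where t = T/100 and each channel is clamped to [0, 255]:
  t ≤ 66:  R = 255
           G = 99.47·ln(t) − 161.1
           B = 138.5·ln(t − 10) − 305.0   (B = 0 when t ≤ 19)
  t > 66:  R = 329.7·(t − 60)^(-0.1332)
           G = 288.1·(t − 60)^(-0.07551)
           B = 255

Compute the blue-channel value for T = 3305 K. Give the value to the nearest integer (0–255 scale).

130

t = 3305/100 = 33.05; the t ≤ 66 branch applies.
B = 138.5·ln(33.05 − 10) − 305.0 = 138.5·ln 23.05 − 305.0 = 138.5·3.1377 − 305.0 = 129.567.
Rounded: 130.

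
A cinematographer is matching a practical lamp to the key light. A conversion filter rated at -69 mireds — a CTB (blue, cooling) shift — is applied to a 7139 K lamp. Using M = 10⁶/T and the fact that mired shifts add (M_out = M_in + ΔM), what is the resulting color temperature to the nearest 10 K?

M_in = 10⁶/7139 = 140.08 mireds.
M_out = 140.08 + (-69) = 71.08 mireds.
T_out = 10⁶/71.08 = 14069.5 K → 14070 K.

14070 K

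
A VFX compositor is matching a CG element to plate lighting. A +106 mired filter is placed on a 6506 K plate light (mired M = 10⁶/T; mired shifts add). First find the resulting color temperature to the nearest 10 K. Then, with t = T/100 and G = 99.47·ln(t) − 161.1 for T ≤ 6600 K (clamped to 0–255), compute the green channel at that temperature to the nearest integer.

202

M_in = 10⁶/6506 = 153.70; M_out = 153.70 + (+106) = 259.70.
T_out = 10⁶/259.70 = 3850.5 K → 3850 K; t = 38.5.
G = 99.47·ln 38.5 − 161.1 = 99.47·3.6507 − 161.1 = 202.031.
Rounded: 202.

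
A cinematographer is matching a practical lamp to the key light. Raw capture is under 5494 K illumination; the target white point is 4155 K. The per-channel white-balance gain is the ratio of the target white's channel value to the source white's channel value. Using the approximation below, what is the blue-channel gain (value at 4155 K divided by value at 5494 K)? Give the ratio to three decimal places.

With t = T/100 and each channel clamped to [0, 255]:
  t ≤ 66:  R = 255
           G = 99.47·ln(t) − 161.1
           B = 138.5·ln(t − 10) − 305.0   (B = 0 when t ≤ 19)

At 5494 K (t = 54.94):
  B = 138.5·ln(54.94 − 10) − 305.0 = 138.5·ln 44.94 − 305.0 = 138.5·3.8053 − 305.0 = 222.038.
At 4155 K (t = 41.55):
  B = 138.5·ln(41.55 − 10) − 305.0 = 138.5·ln 31.55 − 305.0 = 138.5·3.4516 − 305.0 = 173.043.
Gain = 173.043 / 222.038 = 0.7793 → 0.779.

0.779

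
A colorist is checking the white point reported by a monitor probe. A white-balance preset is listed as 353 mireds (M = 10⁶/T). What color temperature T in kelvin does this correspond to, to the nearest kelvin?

T = 10⁶ / 353 = 2832.86 K → 2833 K.

2833 K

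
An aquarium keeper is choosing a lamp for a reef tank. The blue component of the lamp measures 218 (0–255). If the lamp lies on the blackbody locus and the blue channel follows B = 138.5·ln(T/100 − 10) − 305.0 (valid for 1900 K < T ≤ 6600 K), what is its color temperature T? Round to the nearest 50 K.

ln(t − 10) = (218 + 305.0) / 138.5 = 3.7762.
t − 10 = e^3.7762 = 43.649, so t = 53.649.
T = 100·t = 5365 K → 5350 K to the nearest 50 K.

5350 K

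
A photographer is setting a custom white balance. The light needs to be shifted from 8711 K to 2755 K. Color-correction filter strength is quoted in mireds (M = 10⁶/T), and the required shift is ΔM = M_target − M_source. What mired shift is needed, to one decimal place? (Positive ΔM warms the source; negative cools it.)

+248.2 mireds

M_source = 10⁶/8711 = 114.797; M_target = 10⁶/2755 = 362.976.
ΔM = 362.976 − 114.797 = 248.179 → +248.2 mireds, a warming shift.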